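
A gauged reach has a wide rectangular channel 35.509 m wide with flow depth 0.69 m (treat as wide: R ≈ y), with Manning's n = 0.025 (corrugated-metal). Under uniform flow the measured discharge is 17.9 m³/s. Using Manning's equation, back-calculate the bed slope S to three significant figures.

0.000547

A = b·y = 35.509 × 0.69 = 24.50 m²
Wide channel: R ≈ y = 0.69 m
S = (Q·n / (1·A·R^(2/3)))² = (17.9×0.025 / (1×24.50×0.7808))² = 0.0005471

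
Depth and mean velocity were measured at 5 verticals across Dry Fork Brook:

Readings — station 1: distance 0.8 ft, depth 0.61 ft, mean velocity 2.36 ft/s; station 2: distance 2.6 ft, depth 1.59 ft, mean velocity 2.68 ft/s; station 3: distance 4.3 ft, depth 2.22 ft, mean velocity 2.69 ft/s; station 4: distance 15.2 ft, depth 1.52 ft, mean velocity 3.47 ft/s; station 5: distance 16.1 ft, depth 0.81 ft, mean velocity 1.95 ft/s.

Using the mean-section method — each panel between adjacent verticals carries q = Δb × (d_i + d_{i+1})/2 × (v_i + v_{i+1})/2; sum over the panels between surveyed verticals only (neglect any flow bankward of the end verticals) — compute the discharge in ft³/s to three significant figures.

79.3 ft³/s

Panel 1-2: Δb = 1.8 ft, d̄ = (0.61+1.59)/2 = 1.1, v̄ = (2.36+2.68)/2 = 2.52 → q = 1.8×1.1×2.52 = 4.990 ft³/s
Panel 2-3: Δb = 1.7 ft, d̄ = (1.59+2.22)/2 = 1.905, v̄ = (2.68+2.69)/2 = 2.685 → q = 1.7×1.905×2.685 = 8.695 ft³/s
Panel 3-4: Δb = 10.9 ft, d̄ = (2.22+1.52)/2 = 1.87, v̄ = (2.69+3.47)/2 = 3.08 → q = 10.9×1.87×3.08 = 62.78 ft³/s
Panel 4-5: Δb = 0.9 ft, d̄ = (1.52+0.81)/2 = 1.165, v̄ = (3.47+1.95)/2 = 2.71 → q = 0.9×1.165×2.71 = 2.841 ft³/s
Q = Σ q = 79.31 ft³/s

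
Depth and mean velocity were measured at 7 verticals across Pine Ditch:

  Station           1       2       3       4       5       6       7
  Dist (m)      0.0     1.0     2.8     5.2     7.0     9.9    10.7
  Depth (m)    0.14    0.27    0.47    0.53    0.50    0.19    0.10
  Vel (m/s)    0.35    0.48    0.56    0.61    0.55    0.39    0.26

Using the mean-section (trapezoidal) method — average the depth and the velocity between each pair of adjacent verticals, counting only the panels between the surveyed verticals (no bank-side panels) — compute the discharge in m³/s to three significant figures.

2.18 m³/s

Panel 1-2: Δb = 1 m, d̄ = (0.14+0.27)/2 = 0.205, v̄ = (0.35+0.48)/2 = 0.415 → q = 1×0.205×0.415 = 0.08508 m³/s
Panel 2-3: Δb = 1.8 m, d̄ = (0.27+0.47)/2 = 0.37, v̄ = (0.48+0.56)/2 = 0.52 → q = 1.8×0.37×0.52 = 0.3463 m³/s
Panel 3-4: Δb = 2.4 m, d̄ = (0.47+0.53)/2 = 0.5, v̄ = (0.56+0.61)/2 = 0.585 → q = 2.4×0.5×0.585 = 0.7020 m³/s
Panel 4-5: Δb = 1.8 m, d̄ = (0.53+0.50)/2 = 0.515, v̄ = (0.61+0.55)/2 = 0.58 → q = 1.8×0.515×0.58 = 0.5377 m³/s
Panel 5-6: Δb = 2.9 m, d̄ = (0.50+0.19)/2 = 0.345, v̄ = (0.55+0.39)/2 = 0.47 → q = 2.9×0.345×0.47 = 0.4702 m³/s
Panel 6-7: Δb = 0.8 m, d̄ = (0.19+0.10)/2 = 0.145, v̄ = (0.39+0.26)/2 = 0.325 → q = 0.8×0.145×0.325 = 0.03770 m³/s
Q = Σ q = 2.179 m³/s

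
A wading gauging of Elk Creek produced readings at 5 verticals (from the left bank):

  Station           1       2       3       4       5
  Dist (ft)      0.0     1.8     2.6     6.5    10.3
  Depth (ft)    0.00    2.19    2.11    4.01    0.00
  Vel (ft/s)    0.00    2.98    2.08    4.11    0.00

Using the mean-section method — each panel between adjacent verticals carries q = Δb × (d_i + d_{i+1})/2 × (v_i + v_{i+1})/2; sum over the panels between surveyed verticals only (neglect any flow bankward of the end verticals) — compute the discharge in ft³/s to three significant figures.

59.9 ft³/s

Panel 1-2: Δb = 1.8 ft, d̄ = (0.00+2.19)/2 = 1.095, v̄ = (0.00+2.98)/2 = 1.49 → q = 1.8×1.095×1.49 = 2.937 ft³/s
Panel 2-3: Δb = 0.8 ft, d̄ = (2.19+2.11)/2 = 2.15, v̄ = (2.98+2.08)/2 = 2.53 → q = 0.8×2.15×2.53 = 4.352 ft³/s
Panel 3-4: Δb = 3.9 ft, d̄ = (2.11+4.01)/2 = 3.06, v̄ = (2.08+4.11)/2 = 3.095 → q = 3.9×3.06×3.095 = 36.94 ft³/s
Panel 4-5: Δb = 3.8 ft, d̄ = (4.01+0.00)/2 = 2.005, v̄ = (4.11+0.00)/2 = 2.055 → q = 3.8×2.005×2.055 = 15.66 ft³/s
Q = Σ q = 59.88 ft³/s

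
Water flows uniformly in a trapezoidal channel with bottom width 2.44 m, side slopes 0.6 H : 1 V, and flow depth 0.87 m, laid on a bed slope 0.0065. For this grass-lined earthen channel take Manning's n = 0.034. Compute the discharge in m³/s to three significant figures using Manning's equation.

4.23 m³/s

A = (b + z·y)·y = (2.44 + 0.6×0.87)×0.87 = 2.577 m²
P = b + 2y√(1+z²) = 2.44 + 2×0.87×√(1+0.6²) = 4.469 m
R = A/P = 2.577/4.469 = 0.5766 m
Q = (1/n)·A·R^(2/3)·S^(1/2) = (1/0.034) × 2.577 × 0.5766^(2/3) × 0.0065^(1/2) = 4.233 m³/s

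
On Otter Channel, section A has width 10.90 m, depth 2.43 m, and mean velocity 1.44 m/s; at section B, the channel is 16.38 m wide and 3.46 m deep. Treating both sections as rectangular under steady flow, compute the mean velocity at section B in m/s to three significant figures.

0.673 m/s

Q = A₁V₁ = (10.90×2.43) × 1.44 = 38.14 m³/s
A₂ = 16.38 × 3.46 = 56.67 m²
V₂ = Q/A₂ = 38.14/56.67 = 0.6730 m/s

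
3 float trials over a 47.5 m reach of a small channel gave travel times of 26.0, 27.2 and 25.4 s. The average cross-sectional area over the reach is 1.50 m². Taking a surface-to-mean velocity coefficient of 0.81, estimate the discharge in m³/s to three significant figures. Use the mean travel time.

t̄ = (26.0 + 27.2 + 25.4) / 3 = 26.2 s
v_surface = L / t̄ = 47.5 / 26.2 = 1.813 m/s
v_mean = 0.81 × 1.813 = 1.469 m/s
Q = A × v_mean = 1.50 × 1.469 = 2.203 m³/s

2.20 m³/s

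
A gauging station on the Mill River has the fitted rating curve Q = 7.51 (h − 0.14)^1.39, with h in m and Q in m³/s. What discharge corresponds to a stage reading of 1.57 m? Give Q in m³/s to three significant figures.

Q = 7.51 × (1.57 − 0.14)^1.39 = 7.51 × 1.43^1.39 = 12.35 m³/s

12.3 m³/s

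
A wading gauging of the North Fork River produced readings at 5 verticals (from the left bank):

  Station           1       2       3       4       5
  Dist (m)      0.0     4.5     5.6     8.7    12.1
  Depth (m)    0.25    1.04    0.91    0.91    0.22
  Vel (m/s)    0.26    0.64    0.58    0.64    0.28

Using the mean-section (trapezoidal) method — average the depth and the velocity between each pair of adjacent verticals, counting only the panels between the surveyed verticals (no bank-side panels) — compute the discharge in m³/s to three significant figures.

Panel 1-2: Δb = 4.5 m, d̄ = (0.25+1.04)/2 = 0.645, v̄ = (0.26+0.64)/2 = 0.45 → q = 4.5×0.645×0.45 = 1.306 m³/s
Panel 2-3: Δb = 1.1 m, d̄ = (1.04+0.91)/2 = 0.975, v̄ = (0.64+0.58)/2 = 0.61 → q = 1.1×0.975×0.61 = 0.6542 m³/s
Panel 3-4: Δb = 3.1 m, d̄ = (0.91+0.91)/2 = 0.91, v̄ = (0.58+0.64)/2 = 0.61 → q = 3.1×0.91×0.61 = 1.721 m³/s
Panel 4-5: Δb = 3.4 m, d̄ = (0.91+0.22)/2 = 0.565, v̄ = (0.64+0.28)/2 = 0.46 → q = 3.4×0.565×0.46 = 0.8837 m³/s
Q = Σ q = 4.565 m³/s

4.56 m³/s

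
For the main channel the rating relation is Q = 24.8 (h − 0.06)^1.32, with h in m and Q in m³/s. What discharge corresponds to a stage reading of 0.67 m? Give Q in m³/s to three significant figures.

Q = 24.8 × (0.67 − 0.06)^1.32 = 24.8 × 0.61^1.32 = 12.91 m³/s

12.9 m³/s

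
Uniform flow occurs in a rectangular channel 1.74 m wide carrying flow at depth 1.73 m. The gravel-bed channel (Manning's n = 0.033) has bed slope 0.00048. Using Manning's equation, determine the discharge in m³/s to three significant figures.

1.39 m³/s

A = b·y = 1.74 × 1.73 = 3.010 m²
P = b + 2y = 1.74 + 2×1.73 = 5.200 m
R = A/P = 3.010/5.200 = 0.5789 m
Q = (1/n)·A·R^(2/3)·S^(1/2) = (1/0.033) × 3.010 × 0.5789^(2/3) × 0.00048^(1/2) = 1.388 m³/s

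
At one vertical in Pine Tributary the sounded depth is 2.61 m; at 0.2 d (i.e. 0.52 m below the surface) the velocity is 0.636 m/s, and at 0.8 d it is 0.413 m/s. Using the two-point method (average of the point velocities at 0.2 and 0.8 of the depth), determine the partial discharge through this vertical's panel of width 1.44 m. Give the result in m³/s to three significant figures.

v̄ = (0.636 + 0.413) / 2 = 0.5245 m/s
q = v̄ × d × w = 0.5245 × 2.61 × 1.44 = 1.971 m³/s

1.97 m³/s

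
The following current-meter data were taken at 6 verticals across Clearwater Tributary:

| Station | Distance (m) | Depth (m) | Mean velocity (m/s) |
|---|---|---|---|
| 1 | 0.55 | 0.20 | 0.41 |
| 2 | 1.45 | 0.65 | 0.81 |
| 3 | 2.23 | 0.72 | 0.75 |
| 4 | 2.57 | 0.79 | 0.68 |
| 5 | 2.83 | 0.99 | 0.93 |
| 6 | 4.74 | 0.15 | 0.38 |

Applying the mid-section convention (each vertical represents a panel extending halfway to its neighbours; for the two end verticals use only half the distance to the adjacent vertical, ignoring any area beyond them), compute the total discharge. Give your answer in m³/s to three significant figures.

2.00 m³/s

w_1 = (1.45 − 0.55)/2 = 0.45 m; q_1 = 0.41 × 0.20 × 0.45 = 0.03690 m³/s
w_2 = (2.23 − 0.55)/2 = 0.84 m; q_2 = 0.81 × 0.65 × 0.84 = 0.4423 m³/s
w_3 = (2.57 − 1.45)/2 = 0.56 m; q_3 = 0.75 × 0.72 × 0.56 = 0.3024 m³/s
w_4 = (2.83 − 2.23)/2 = 0.3 m; q_4 = 0.68 × 0.79 × 0.3 = 0.1612 m³/s
w_5 = (4.74 − 2.57)/2 = 1.085 m; q_5 = 0.93 × 0.99 × 1.085 = 0.9990 m³/s
w_6 = (4.74 − 2.83)/2 = 0.955 m; q_6 = 0.38 × 0.15 × 0.955 = 0.05444 m³/s
Q = Σ qᵢ = 1.996 m³/s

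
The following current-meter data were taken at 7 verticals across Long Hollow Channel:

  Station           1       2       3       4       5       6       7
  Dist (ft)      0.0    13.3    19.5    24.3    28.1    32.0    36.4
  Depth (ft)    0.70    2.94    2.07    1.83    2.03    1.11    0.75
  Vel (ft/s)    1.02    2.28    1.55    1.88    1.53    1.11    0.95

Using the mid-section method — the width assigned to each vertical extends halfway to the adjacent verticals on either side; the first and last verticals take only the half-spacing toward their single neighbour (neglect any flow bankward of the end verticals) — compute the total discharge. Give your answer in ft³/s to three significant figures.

w_1 = (13.3 − 0.0)/2 = 6.65 ft; q_1 = 1.02 × 0.70 × 6.65 = 4.748 ft³/s
w_2 = (19.5 − 0.0)/2 = 9.75 ft; q_2 = 2.28 × 2.94 × 9.75 = 65.36 ft³/s
w_3 = (24.3 − 13.3)/2 = 5.5 ft; q_3 = 1.55 × 2.07 × 5.5 = 17.65 ft³/s
w_4 = (28.1 − 19.5)/2 = 4.3 ft; q_4 = 1.88 × 1.83 × 4.3 = 14.79 ft³/s
w_5 = (32.0 − 24.3)/2 = 3.85 ft; q_5 = 1.53 × 2.03 × 3.85 = 11.96 ft³/s
w_6 = (36.4 − 28.1)/2 = 4.15 ft; q_6 = 1.11 × 1.11 × 4.15 = 5.113 ft³/s
w_7 = (36.4 − 32.0)/2 = 2.2 ft; q_7 = 0.95 × 0.75 × 2.2 = 1.568 ft³/s
Q = Σ qᵢ = 121.2 ft³/s

121 ft³/s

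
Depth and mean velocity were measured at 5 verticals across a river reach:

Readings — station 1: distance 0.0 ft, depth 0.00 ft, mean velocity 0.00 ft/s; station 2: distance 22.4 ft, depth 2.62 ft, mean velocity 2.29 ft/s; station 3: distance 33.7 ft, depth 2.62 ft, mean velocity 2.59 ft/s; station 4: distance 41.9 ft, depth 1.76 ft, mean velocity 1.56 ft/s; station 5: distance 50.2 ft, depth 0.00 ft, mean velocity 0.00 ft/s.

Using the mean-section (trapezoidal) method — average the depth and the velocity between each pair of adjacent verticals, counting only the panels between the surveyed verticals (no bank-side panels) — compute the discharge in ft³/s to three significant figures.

Panel 1-2: Δb = 22.4 ft, d̄ = (0.00+2.62)/2 = 1.31, v̄ = (0.00+2.29)/2 = 1.145 → q = 22.4×1.31×1.145 = 33.60 ft³/s
Panel 2-3: Δb = 11.3 ft, d̄ = (2.62+2.62)/2 = 2.62, v̄ = (2.29+2.59)/2 = 2.44 → q = 11.3×2.62×2.44 = 72.24 ft³/s
Panel 3-4: Δb = 8.2 ft, d̄ = (2.62+1.76)/2 = 2.19, v̄ = (2.59+1.56)/2 = 2.075 → q = 8.2×2.19×2.075 = 37.26 ft³/s
Panel 4-5: Δb = 8.3 ft, d̄ = (1.76+0.00)/2 = 0.88, v̄ = (1.56+0.00)/2 = 0.78 → q = 8.3×0.88×0.78 = 5.697 ft³/s
Q = Σ q = 148.8 ft³/s

149 ft³/s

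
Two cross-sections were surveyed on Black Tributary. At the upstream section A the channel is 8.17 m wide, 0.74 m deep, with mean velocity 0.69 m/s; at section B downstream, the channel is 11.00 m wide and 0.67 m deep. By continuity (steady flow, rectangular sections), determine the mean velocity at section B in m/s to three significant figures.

Q = A₁V₁ = (8.17×0.74) × 0.69 = 4.172 m³/s
A₂ = 11.00 × 0.67 = 7.370 m²
V₂ = Q/A₂ = 4.172/7.370 = 0.5660 m/s

0.566 m/s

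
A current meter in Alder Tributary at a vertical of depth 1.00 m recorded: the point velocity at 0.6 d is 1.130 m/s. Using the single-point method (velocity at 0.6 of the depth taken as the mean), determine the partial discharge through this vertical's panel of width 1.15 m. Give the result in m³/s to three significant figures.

1.30 m³/s

v̄ = v₀.₆ = 1.130 m/s
q = v̄ × d × w = 1.130 × 1.00 × 1.15 = 1.300 m³/s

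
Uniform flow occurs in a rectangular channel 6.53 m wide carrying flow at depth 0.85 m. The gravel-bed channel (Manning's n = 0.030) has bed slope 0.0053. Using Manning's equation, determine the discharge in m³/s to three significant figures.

A = b·y = 6.53 × 0.85 = 5.551 m²
P = b + 2y = 6.53 + 2×0.85 = 8.230 m
R = A/P = 5.551/8.230 = 0.6744 m
Q = (1/n)·A·R^(2/3)·S^(1/2) = (1/0.030) × 5.551 × 0.6744^(2/3) × 0.0053^(1/2) = 10.36 m³/s

10.4 m³/s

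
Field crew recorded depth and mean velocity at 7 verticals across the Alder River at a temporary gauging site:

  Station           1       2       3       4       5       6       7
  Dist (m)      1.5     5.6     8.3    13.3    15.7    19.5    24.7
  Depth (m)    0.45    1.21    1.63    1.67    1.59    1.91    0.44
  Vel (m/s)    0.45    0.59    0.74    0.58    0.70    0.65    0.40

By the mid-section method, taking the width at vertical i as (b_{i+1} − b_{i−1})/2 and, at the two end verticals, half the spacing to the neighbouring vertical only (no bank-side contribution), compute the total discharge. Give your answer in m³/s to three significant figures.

20.6 m³/s

w_1 = (5.6 − 1.5)/2 = 2.05 m; q_1 = 0.45 × 0.45 × 2.05 = 0.4151 m³/s
w_2 = (8.3 − 1.5)/2 = 3.4 m; q_2 = 0.59 × 1.21 × 3.4 = 2.427 m³/s
w_3 = (13.3 − 5.6)/2 = 3.85 m; q_3 = 0.74 × 1.63 × 3.85 = 4.644 m³/s
w_4 = (15.7 − 8.3)/2 = 3.7 m; q_4 = 0.58 × 1.67 × 3.7 = 3.584 m³/s
w_5 = (19.5 − 13.3)/2 = 3.1 m; q_5 = 0.70 × 1.59 × 3.1 = 3.450 m³/s
w_6 = (24.7 − 15.7)/2 = 4.5 m; q_6 = 0.65 × 1.91 × 4.5 = 5.587 m³/s
w_7 = (24.7 − 19.5)/2 = 2.6 m; q_7 = 0.40 × 0.44 × 2.6 = 0.4576 m³/s
Q = Σ qᵢ = 20.56 m³/s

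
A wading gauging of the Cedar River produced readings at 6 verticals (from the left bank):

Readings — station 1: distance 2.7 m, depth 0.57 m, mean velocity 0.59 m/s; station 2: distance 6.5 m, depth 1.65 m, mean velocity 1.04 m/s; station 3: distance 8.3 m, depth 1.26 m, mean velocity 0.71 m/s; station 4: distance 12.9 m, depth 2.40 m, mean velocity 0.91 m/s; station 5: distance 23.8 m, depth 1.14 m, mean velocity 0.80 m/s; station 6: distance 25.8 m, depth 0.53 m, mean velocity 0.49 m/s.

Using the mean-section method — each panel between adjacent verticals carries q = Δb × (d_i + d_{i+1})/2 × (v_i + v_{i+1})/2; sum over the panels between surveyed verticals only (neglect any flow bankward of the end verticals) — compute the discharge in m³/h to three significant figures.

Panel 1-2: Δb = 3.8 m, d̄ = (0.57+1.65)/2 = 1.11, v̄ = (0.59+1.04)/2 = 0.815 → q = 3.8×1.11×0.815 = 3.438 m³/s
Panel 2-3: Δb = 1.8 m, d̄ = (1.65+1.26)/2 = 1.455, v̄ = (1.04+0.71)/2 = 0.875 → q = 1.8×1.455×0.875 = 2.292 m³/s
Panel 3-4: Δb = 4.6 m, d̄ = (1.26+2.40)/2 = 1.83, v̄ = (0.71+0.91)/2 = 0.81 → q = 4.6×1.83×0.81 = 6.819 m³/s
Panel 4-5: Δb = 10.9 m, d̄ = (2.40+1.14)/2 = 1.77, v̄ = (0.91+0.80)/2 = 0.855 → q = 10.9×1.77×0.855 = 16.50 m³/s
Panel 5-6: Δb = 2 m, d̄ = (1.14+0.53)/2 = 0.835, v̄ = (0.80+0.49)/2 = 0.645 → q = 2×0.835×0.645 = 1.077 m³/s
Q = Σ q = 30.12 m³/s
= 30.12 × 3600 = 108400 m³/h

108000 m³/h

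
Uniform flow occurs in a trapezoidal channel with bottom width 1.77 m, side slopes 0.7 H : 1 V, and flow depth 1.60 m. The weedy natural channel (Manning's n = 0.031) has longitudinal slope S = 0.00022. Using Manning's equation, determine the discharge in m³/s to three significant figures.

1.93 m³/s

A = (b + z·y)·y = (1.77 + 0.7×1.60)×1.60 = 4.624 m²
P = b + 2y√(1+z²) = 1.77 + 2×1.60×√(1+0.7²) = 5.676 m
R = A/P = 4.624/5.676 = 0.8146 m
Q = (1/n)·A·R^(2/3)·S^(1/2) = (1/0.031) × 4.624 × 0.8146^(2/3) × 0.00022^(1/2) = 1.930 m³/s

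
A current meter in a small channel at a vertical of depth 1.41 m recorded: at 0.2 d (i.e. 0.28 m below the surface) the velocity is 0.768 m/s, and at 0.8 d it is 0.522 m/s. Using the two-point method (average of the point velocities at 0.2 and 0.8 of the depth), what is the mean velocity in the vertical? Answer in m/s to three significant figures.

v̄ = (0.768 + 0.522) / 2 = 0.6450 m/s

0.645 m/s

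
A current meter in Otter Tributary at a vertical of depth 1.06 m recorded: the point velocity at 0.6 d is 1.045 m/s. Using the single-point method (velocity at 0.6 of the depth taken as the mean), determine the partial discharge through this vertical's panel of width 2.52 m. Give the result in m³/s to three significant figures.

2.79 m³/s

v̄ = v₀.₆ = 1.045 m/s
q = v̄ × d × w = 1.045 × 1.06 × 2.52 = 2.791 m³/s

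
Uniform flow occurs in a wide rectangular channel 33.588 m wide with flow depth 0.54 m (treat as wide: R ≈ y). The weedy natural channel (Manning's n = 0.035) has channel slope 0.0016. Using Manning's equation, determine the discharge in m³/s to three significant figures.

13.7 m³/s

A = b·y = 33.588 × 0.54 = 18.14 m²
Wide channel: R ≈ y = 0.54 m
Q = (1/n)·A·R^(2/3)·S^(1/2) = (1/0.035) × 18.14 × 0.5400^(2/3) × 0.0016^(1/2) = 13.75 m³/s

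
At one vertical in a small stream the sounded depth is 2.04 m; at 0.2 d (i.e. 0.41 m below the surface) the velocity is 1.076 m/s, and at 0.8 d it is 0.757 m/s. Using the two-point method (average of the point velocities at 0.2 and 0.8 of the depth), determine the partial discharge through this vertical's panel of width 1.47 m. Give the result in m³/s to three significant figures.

v̄ = (1.076 + 0.757) / 2 = 0.9165 m/s
q = v̄ × d × w = 0.9165 × 2.04 × 1.47 = 2.748 m³/s

2.75 m³/s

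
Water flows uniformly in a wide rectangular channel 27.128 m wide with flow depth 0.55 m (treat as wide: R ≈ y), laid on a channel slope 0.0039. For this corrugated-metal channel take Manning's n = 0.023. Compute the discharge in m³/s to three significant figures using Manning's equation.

A = b·y = 27.128 × 0.55 = 14.92 m²
Wide channel: R ≈ y = 0.55 m
Q = (1/n)·A·R^(2/3)·S^(1/2) = (1/0.023) × 14.92 × 0.5500^(2/3) × 0.0039^(1/2) = 27.20 m³/s

27.2 m³/s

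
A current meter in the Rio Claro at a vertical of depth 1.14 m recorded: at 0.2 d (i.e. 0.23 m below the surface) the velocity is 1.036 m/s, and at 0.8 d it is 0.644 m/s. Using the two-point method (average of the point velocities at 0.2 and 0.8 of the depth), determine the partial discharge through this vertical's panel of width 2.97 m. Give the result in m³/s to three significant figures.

v̄ = (1.036 + 0.644) / 2 = 0.8400 m/s
q = v̄ × d × w = 0.8400 × 1.14 × 2.97 = 2.844 m³/s

2.84 m³/s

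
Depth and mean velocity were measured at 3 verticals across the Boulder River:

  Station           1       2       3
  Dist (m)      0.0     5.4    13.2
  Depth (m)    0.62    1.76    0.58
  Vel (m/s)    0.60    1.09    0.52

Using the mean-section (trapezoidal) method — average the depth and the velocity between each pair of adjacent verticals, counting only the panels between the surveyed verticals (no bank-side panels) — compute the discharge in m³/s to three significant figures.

12.8 m³/s

Panel 1-2: Δb = 5.4 m, d̄ = (0.62+1.76)/2 = 1.19, v̄ = (0.60+1.09)/2 = 0.845 → q = 5.4×1.19×0.845 = 5.430 m³/s
Panel 2-3: Δb = 7.8 m, d̄ = (1.76+0.58)/2 = 1.17, v̄ = (1.09+0.52)/2 = 0.805 → q = 7.8×1.17×0.805 = 7.346 m³/s
Q = Σ q = 12.78 m³/s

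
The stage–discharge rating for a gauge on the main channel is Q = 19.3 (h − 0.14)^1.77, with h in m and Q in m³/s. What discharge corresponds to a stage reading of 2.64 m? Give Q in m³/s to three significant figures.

Q = 19.3 × (2.64 − 0.14)^1.77 = 19.3 × 2.5^1.77 = 97.70 m³/s

97.7 m³/s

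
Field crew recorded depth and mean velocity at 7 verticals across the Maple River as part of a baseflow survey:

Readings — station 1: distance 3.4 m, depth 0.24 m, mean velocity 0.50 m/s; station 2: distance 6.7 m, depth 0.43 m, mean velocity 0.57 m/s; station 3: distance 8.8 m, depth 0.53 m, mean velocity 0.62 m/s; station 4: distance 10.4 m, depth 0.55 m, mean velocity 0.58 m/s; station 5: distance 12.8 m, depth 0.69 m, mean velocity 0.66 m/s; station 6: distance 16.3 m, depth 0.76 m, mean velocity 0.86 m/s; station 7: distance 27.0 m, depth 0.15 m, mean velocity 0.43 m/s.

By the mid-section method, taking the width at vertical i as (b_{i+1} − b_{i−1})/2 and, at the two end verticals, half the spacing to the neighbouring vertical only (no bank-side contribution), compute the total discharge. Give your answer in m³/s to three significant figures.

8.43 m³/s

w_1 = (6.7 − 3.4)/2 = 1.65 m; q_1 = 0.50 × 0.24 × 1.65 = 0.1980 m³/s
w_2 = (8.8 − 3.4)/2 = 2.7 m; q_2 = 0.57 × 0.43 × 2.7 = 0.6618 m³/s
w_3 = (10.4 − 6.7)/2 = 1.85 m; q_3 = 0.62 × 0.53 × 1.85 = 0.6079 m³/s
w_4 = (12.8 − 8.8)/2 = 2 m; q_4 = 0.58 × 0.55 × 2 = 0.6380 m³/s
w_5 = (16.3 − 10.4)/2 = 2.95 m; q_5 = 0.66 × 0.69 × 2.95 = 1.343 m³/s
w_6 = (27.0 − 12.8)/2 = 7.1 m; q_6 = 0.86 × 0.76 × 7.1 = 4.641 m³/s
w_7 = (27.0 − 16.3)/2 = 5.35 m; q_7 = 0.43 × 0.15 × 5.35 = 0.3451 m³/s
Q = Σ qᵢ = 8.435 m³/s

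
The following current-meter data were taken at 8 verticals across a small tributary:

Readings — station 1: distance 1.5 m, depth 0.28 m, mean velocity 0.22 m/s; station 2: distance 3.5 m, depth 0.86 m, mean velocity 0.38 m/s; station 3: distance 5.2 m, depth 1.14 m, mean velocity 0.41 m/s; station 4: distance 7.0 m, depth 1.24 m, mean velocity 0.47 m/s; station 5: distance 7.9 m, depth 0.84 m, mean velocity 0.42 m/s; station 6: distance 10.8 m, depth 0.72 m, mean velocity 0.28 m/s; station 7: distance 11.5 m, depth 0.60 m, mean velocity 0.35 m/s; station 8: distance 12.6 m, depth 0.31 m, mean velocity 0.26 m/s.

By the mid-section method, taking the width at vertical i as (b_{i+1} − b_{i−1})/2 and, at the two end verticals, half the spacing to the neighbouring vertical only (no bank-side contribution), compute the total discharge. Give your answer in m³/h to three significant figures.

12700 m³/h

w_1 = (3.5 − 1.5)/2 = 1 m; q_1 = 0.22 × 0.28 × 1 = 0.06160 m³/s
w_2 = (5.2 − 1.5)/2 = 1.85 m; q_2 = 0.38 × 0.86 × 1.85 = 0.6046 m³/s
w_3 = (7.0 − 3.5)/2 = 1.75 m; q_3 = 0.41 × 1.14 × 1.75 = 0.8180 m³/s
w_4 = (7.9 − 5.2)/2 = 1.35 m; q_4 = 0.47 × 1.24 × 1.35 = 0.7868 m³/s
w_5 = (10.8 − 7.0)/2 = 1.9 m; q_5 = 0.42 × 0.84 × 1.9 = 0.6703 m³/s
w_6 = (11.5 − 7.9)/2 = 1.8 m; q_6 = 0.28 × 0.72 × 1.8 = 0.3629 m³/s
w_7 = (12.6 − 10.8)/2 = 0.9 m; q_7 = 0.35 × 0.60 × 0.9 = 0.1890 m³/s
w_8 = (12.6 − 11.5)/2 = 0.55 m; q_8 = 0.26 × 0.31 × 0.55 = 0.04433 m³/s
Q = Σ qᵢ = 3.537 m³/s
= 3.537 × 3600 = 12730 m³/h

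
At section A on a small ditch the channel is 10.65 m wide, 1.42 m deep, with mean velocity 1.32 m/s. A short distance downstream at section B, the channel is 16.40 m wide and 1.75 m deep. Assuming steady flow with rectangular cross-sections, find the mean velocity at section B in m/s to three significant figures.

0.696 m/s

Q = A₁V₁ = (10.65×1.42) × 1.32 = 19.96 m³/s
A₂ = 16.40 × 1.75 = 28.70 m²
V₂ = Q/A₂ = 19.96/28.70 = 0.6956 m/s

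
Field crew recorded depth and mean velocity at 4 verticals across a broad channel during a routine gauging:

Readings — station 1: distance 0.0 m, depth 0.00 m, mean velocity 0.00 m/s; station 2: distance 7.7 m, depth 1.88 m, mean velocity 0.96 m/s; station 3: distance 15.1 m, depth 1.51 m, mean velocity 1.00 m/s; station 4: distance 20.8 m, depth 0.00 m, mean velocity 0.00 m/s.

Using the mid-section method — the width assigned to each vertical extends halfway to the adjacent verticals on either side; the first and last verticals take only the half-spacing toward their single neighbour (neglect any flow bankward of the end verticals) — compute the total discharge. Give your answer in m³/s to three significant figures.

w_2 = (15.1 − 0.0)/2 = 7.55 m; q_2 = 0.96 × 1.88 × 7.55 = 13.63 m³/s
w_3 = (20.8 − 7.7)/2 = 6.55 m; q_3 = 1.00 × 1.51 × 6.55 = 9.891 m³/s
Stations 1, 4 contribute zero (depth or velocity is 0).
Q = Σ qᵢ = 23.52 m³/s

23.5 m³/s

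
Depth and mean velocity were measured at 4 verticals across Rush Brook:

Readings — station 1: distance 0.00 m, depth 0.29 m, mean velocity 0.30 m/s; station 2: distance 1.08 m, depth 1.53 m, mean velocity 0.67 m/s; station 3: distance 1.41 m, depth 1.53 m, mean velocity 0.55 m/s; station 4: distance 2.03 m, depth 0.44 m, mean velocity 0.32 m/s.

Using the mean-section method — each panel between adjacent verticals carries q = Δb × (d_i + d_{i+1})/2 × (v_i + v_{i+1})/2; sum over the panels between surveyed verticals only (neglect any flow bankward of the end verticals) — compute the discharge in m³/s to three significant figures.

Panel 1-2: Δb = 1.08 m, d̄ = (0.29+1.53)/2 = 0.91, v̄ = (0.30+0.67)/2 = 0.485 → q = 1.08×0.91×0.485 = 0.4767 m³/s
Panel 2-3: Δb = 0.33 m, d̄ = (1.53+1.53)/2 = 1.53, v̄ = (0.67+0.55)/2 = 0.61 → q = 0.33×1.53×0.61 = 0.3080 m³/s
Panel 3-4: Δb = 0.62 m, d̄ = (1.53+0.44)/2 = 0.985, v̄ = (0.55+0.32)/2 = 0.435 → q = 0.62×0.985×0.435 = 0.2657 m³/s
Q = Σ q = 1.050 m³/s

1.05 m³/s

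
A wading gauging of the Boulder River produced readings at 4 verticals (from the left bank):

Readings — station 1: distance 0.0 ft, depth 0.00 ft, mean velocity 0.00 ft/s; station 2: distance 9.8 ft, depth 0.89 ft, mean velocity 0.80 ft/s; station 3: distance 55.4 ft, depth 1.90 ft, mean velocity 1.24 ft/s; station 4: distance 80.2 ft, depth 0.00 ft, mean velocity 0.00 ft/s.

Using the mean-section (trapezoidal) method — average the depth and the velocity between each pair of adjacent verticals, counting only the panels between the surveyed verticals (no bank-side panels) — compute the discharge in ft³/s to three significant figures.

81.2 ft³/s

Panel 1-2: Δb = 9.8 ft, d̄ = (0.00+0.89)/2 = 0.445, v̄ = (0.00+0.80)/2 = 0.4 → q = 9.8×0.445×0.4 = 1.744 ft³/s
Panel 2-3: Δb = 45.6 ft, d̄ = (0.89+1.90)/2 = 1.395, v̄ = (0.80+1.24)/2 = 1.02 → q = 45.6×1.395×1.02 = 64.88 ft³/s
Panel 3-4: Δb = 24.8 ft, d̄ = (1.90+0.00)/2 = 0.95, v̄ = (1.24+0.00)/2 = 0.62 → q = 24.8×0.95×0.62 = 14.61 ft³/s
Q = Σ q = 81.24 ft³/s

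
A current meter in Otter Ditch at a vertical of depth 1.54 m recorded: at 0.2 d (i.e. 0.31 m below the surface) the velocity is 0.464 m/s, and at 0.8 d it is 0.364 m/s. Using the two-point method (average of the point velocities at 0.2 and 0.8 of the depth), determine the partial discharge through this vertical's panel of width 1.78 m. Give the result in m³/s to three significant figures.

1.13 m³/s

v̄ = (0.464 + 0.364) / 2 = 0.4140 m/s
q = v̄ × d × w = 0.4140 × 1.54 × 1.78 = 1.135 m³/s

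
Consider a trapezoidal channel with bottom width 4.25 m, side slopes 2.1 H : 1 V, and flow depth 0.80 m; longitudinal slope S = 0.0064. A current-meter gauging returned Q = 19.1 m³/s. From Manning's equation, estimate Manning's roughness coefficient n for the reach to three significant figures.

0.0141

A = (b + z·y)·y = (4.25 + 2.1×0.80)×0.80 = 4.744 m²
P = b + 2y√(1+z²) = 4.25 + 2×0.80×√(1+2.1²) = 7.972 m
R = A/P = 4.744/7.972 = 0.5951 m
n = (1/Q)·A·R^(2/3)·S^(1/2) = (1/19.1) × 4.744 × 0.7075 × 0.08000 = 0.01406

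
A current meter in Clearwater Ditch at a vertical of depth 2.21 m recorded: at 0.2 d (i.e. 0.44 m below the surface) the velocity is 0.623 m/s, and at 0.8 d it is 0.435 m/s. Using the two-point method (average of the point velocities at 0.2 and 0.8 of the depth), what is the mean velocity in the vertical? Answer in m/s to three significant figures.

0.529 m/s

v̄ = (0.623 + 0.435) / 2 = 0.5290 m/s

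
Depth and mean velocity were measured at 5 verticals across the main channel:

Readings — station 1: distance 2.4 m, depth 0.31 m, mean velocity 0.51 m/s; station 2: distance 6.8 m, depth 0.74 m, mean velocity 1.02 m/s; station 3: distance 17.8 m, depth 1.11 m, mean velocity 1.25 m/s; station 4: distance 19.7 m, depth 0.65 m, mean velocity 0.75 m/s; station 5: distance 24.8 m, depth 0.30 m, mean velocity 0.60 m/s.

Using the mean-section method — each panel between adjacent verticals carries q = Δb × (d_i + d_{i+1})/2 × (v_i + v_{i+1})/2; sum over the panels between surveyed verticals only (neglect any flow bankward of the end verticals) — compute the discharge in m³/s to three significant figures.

16.6 m³/s

Panel 1-2: Δb = 4.4 m, d̄ = (0.31+0.74)/2 = 0.525, v̄ = (0.51+1.02)/2 = 0.765 → q = 4.4×0.525×0.765 = 1.767 m³/s
Panel 2-3: Δb = 11 m, d̄ = (0.74+1.11)/2 = 0.925, v̄ = (1.02+1.25)/2 = 1.135 → q = 11×0.925×1.135 = 11.55 m³/s
Panel 3-4: Δb = 1.9 m, d̄ = (1.11+0.65)/2 = 0.88, v̄ = (1.25+0.75)/2 = 1 → q = 1.9×0.88×1 = 1.672 m³/s
Panel 4-5: Δb = 5.1 m, d̄ = (0.65+0.30)/2 = 0.475, v̄ = (0.75+0.60)/2 = 0.675 → q = 5.1×0.475×0.675 = 1.635 m³/s
Q = Σ q = 16.62 m³/s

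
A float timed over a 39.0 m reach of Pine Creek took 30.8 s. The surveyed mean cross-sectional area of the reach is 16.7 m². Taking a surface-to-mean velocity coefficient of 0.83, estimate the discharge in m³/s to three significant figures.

v_surface = L / t̄ = 39.0 / 30.8 = 1.266 m/s
v_mean = 0.83 × 1.266 = 1.051 m/s
Q = A × v_mean = 16.7 × 1.051 = 17.55 m³/s

17.6 m³/s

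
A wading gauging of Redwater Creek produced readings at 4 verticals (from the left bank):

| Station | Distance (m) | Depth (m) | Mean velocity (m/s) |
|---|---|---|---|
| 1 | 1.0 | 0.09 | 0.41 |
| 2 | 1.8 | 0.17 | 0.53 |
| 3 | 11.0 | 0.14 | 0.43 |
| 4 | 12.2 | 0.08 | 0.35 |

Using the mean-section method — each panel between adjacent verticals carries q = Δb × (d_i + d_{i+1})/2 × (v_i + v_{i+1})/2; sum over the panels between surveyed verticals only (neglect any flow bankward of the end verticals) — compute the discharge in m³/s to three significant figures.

Panel 1-2: Δb = 0.8 m, d̄ = (0.09+0.17)/2 = 0.13, v̄ = (0.41+0.53)/2 = 0.47 → q = 0.8×0.13×0.47 = 0.04888 m³/s
Panel 2-3: Δb = 9.2 m, d̄ = (0.17+0.14)/2 = 0.155, v̄ = (0.53+0.43)/2 = 0.48 → q = 9.2×0.155×0.48 = 0.6845 m³/s
Panel 3-4: Δb = 1.2 m, d̄ = (0.14+0.08)/2 = 0.11, v̄ = (0.43+0.35)/2 = 0.39 → q = 1.2×0.11×0.39 = 0.05148 m³/s
Q = Σ q = 0.7848 m³/s

0.785 m³/s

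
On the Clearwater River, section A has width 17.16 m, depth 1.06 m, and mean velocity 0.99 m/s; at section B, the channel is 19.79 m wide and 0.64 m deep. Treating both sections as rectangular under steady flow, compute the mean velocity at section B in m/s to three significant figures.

Q = A₁V₁ = (17.16×1.06) × 0.99 = 18.01 m³/s
A₂ = 19.79 × 0.64 = 12.67 m²
V₂ = Q/A₂ = 18.01/12.67 = 1.422 m/s

1.42 m/s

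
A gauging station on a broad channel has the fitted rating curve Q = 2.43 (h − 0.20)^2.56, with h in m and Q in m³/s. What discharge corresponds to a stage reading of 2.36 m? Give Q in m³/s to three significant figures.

17.5 m³/s

Q = 2.43 × (2.36 − 0.20)^2.56 = 2.43 × 2.16^2.56 = 17.45 m³/s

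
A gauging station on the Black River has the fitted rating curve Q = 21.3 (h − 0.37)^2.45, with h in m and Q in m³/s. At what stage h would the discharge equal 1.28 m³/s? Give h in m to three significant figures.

h − h₀ = (Q/C)^(1/b) = (1.28/21.3)^(1/2.45) = 0.3174 m
h = 0.37 + 0.3174 = 0.6874 m

0.687 m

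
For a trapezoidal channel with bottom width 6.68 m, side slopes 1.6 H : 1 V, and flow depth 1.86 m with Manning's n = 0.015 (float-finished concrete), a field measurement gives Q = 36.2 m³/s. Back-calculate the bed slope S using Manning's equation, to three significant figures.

A = (b + z·y)·y = (6.68 + 1.6×1.86)×1.86 = 17.96 m²
P = b + 2y√(1+z²) = 6.68 + 2×1.86×√(1+1.6²) = 13.70 m
R = A/P = 17.96/13.70 = 1.311 m
S = (Q·n / (1·A·R^(2/3)))² = (36.2×0.015 / (1×17.96×1.198))² = 0.0006370

0.000637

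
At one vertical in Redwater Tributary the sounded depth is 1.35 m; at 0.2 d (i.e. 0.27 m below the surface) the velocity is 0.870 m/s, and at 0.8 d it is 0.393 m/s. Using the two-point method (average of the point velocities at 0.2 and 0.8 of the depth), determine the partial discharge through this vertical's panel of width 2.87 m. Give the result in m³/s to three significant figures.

v̄ = (0.870 + 0.393) / 2 = 0.6315 m/s
q = v̄ × d × w = 0.6315 × 1.35 × 2.87 = 2.447 m³/s

2.45 m³/s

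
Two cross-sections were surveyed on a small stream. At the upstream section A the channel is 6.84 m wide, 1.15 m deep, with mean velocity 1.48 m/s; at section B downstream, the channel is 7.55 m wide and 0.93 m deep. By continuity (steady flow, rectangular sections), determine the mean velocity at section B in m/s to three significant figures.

1.66 m/s

Q = A₁V₁ = (6.84×1.15) × 1.48 = 11.64 m³/s
A₂ = 7.55 × 0.93 = 7.022 m²
V₂ = Q/A₂ = 11.64/7.022 = 1.658 m/s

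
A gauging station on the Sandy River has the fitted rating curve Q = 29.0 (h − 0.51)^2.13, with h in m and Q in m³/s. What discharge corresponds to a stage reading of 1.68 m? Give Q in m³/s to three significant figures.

40.5 m³/s

Q = 29.0 × (1.68 − 0.51)^2.13 = 29.0 × 1.17^2.13 = 40.52 m³/s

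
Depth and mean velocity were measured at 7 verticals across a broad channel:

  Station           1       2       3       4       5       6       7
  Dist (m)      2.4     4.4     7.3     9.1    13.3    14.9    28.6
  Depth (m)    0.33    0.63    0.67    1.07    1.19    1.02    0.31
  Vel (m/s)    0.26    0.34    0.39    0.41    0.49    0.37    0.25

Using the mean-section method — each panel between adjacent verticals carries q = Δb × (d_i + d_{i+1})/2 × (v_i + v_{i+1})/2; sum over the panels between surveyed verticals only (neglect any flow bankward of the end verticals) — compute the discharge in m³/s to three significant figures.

7.32 m³/s

Panel 1-2: Δb = 2 m, d̄ = (0.33+0.63)/2 = 0.48, v̄ = (0.26+0.34)/2 = 0.3 → q = 2×0.48×0.3 = 0.2880 m³/s
Panel 2-3: Δb = 2.9 m, d̄ = (0.63+0.67)/2 = 0.65, v̄ = (0.34+0.39)/2 = 0.365 → q = 2.9×0.65×0.365 = 0.6880 m³/s
Panel 3-4: Δb = 1.8 m, d̄ = (0.67+1.07)/2 = 0.87, v̄ = (0.39+0.41)/2 = 0.4 → q = 1.8×0.87×0.4 = 0.6264 m³/s
Panel 4-5: Δb = 4.2 m, d̄ = (1.07+1.19)/2 = 1.13, v̄ = (0.41+0.49)/2 = 0.45 → q = 4.2×1.13×0.45 = 2.136 m³/s
Panel 5-6: Δb = 1.6 m, d̄ = (1.19+1.02)/2 = 1.105, v̄ = (0.49+0.37)/2 = 0.43 → q = 1.6×1.105×0.43 = 0.7602 m³/s
Panel 6-7: Δb = 13.7 m, d̄ = (1.02+0.31)/2 = 0.665, v̄ = (0.37+0.25)/2 = 0.31 → q = 13.7×0.665×0.31 = 2.824 m³/s
Q = Σ q = 7.323 m³/s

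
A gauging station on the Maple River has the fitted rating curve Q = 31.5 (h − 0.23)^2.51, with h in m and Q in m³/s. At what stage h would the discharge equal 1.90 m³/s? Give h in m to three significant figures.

0.557 m

h − h₀ = (Q/C)^(1/b) = (1.90/31.5)^(1/2.51) = 0.3267 m
h = 0.23 + 0.3267 = 0.5567 m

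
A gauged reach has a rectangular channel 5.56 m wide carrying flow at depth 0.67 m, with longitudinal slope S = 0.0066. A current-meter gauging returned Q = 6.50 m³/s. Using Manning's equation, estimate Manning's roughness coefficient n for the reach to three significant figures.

A = b·y = 5.56 × 0.67 = 3.725 m²
P = b + 2y = 5.56 + 2×0.67 = 6.900 m
R = A/P = 3.725/6.900 = 0.5399 m
n = (1/Q)·A·R^(2/3)·S^(1/2) = (1/6.50) × 3.725 × 0.6630 × 0.08124 = 0.03087

0.0309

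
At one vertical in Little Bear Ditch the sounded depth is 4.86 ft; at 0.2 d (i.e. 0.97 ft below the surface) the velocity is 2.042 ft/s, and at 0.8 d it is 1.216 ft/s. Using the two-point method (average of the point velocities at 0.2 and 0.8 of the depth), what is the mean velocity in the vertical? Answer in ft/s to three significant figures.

v̄ = (2.042 + 1.216) / 2 = 1.629 ft/s

1.63 ft/s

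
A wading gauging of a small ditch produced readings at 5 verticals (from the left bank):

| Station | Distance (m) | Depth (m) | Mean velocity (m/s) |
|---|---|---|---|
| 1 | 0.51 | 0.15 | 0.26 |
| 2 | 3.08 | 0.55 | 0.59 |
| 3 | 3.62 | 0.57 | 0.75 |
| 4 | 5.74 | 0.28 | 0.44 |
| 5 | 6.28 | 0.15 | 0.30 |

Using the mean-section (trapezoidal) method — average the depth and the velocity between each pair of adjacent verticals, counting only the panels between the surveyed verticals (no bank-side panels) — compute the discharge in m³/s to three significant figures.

1.16 m³/s

Panel 1-2: Δb = 2.57 m, d̄ = (0.15+0.55)/2 = 0.35, v̄ = (0.26+0.59)/2 = 0.425 → q = 2.57×0.35×0.425 = 0.3823 m³/s
Panel 2-3: Δb = 0.54 m, d̄ = (0.55+0.57)/2 = 0.56, v̄ = (0.59+0.75)/2 = 0.67 → q = 0.54×0.56×0.67 = 0.2026 m³/s
Panel 3-4: Δb = 2.12 m, d̄ = (0.57+0.28)/2 = 0.425, v̄ = (0.75+0.44)/2 = 0.595 → q = 2.12×0.425×0.595 = 0.5361 m³/s
Panel 4-5: Δb = 0.54 m, d̄ = (0.28+0.15)/2 = 0.215, v̄ = (0.44+0.30)/2 = 0.37 → q = 0.54×0.215×0.37 = 0.04296 m³/s
Q = Σ q = 1.164 m³/s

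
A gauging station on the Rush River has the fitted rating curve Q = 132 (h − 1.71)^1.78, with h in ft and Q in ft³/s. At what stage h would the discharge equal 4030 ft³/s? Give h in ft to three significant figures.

8.54 ft

h − h₀ = (Q/C)^(1/b) = (4030/132)^(1/1.78) = 6.825 ft
h = 1.71 + 6.825 = 8.535 ft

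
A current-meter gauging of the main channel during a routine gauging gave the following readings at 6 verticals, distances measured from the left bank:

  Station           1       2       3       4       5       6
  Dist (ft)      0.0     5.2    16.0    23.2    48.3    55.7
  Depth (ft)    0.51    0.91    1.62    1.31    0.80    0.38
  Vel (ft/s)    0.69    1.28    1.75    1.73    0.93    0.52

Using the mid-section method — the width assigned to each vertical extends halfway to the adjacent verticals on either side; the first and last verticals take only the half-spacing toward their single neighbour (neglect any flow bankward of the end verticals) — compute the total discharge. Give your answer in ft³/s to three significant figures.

w_1 = (5.2 − 0.0)/2 = 2.6 ft; q_1 = 0.69 × 0.51 × 2.6 = 0.9149 ft³/s
w_2 = (16.0 − 0.0)/2 = 8 ft; q_2 = 1.28 × 0.91 × 8 = 9.318 ft³/s
w_3 = (23.2 − 5.2)/2 = 9 ft; q_3 = 1.75 × 1.62 × 9 = 25.52 ft³/s
w_4 = (48.3 − 16.0)/2 = 16.15 ft; q_4 = 1.73 × 1.31 × 16.15 = 36.60 ft³/s
w_5 = (55.7 − 23.2)/2 = 16.25 ft; q_5 = 0.93 × 0.80 × 16.25 = 12.09 ft³/s
w_6 = (55.7 − 48.3)/2 = 3.7 ft; q_6 = 0.52 × 0.38 × 3.7 = 0.7311 ft³/s
Q = Σ qᵢ = 85.17 ft³/s

85.2 ft³/s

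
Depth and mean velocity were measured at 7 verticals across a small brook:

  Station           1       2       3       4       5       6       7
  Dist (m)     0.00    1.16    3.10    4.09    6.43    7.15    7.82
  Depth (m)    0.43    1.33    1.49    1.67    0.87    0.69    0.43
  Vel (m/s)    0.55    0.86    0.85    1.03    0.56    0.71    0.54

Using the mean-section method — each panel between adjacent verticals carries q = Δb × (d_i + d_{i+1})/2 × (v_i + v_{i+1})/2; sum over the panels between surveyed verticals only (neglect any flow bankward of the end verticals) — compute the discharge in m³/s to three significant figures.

Panel 1-2: Δb = 1.16 m, d̄ = (0.43+1.33)/2 = 0.88, v̄ = (0.55+0.86)/2 = 0.705 → q = 1.16×0.88×0.705 = 0.7197 m³/s
Panel 2-3: Δb = 1.94 m, d̄ = (1.33+1.49)/2 = 1.41, v̄ = (0.86+0.85)/2 = 0.855 → q = 1.94×1.41×0.855 = 2.339 m³/s
Panel 3-4: Δb = 0.99 m, d̄ = (1.49+1.67)/2 = 1.58, v̄ = (0.85+1.03)/2 = 0.94 → q = 0.99×1.58×0.94 = 1.470 m³/s
Panel 4-5: Δb = 2.34 m, d̄ = (1.67+0.87)/2 = 1.27, v̄ = (1.03+0.56)/2 = 0.795 → q = 2.34×1.27×0.795 = 2.363 m³/s
Panel 5-6: Δb = 0.72 m, d̄ = (0.87+0.69)/2 = 0.78, v̄ = (0.56+0.71)/2 = 0.635 → q = 0.72×0.78×0.635 = 0.3566 m³/s
Panel 6-7: Δb = 0.67 m, d̄ = (0.69+0.43)/2 = 0.56, v̄ = (0.71+0.54)/2 = 0.625 → q = 0.67×0.56×0.625 = 0.2345 m³/s
Q = Σ q = 7.482 m³/s

7.48 m³/s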